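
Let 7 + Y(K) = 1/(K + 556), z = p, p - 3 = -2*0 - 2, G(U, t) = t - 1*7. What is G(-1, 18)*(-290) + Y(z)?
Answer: -1780728/557 ≈ -3197.0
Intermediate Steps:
G(U, t) = -7 + t (G(U, t) = t - 7 = -7 + t)
p = 1 (p = 3 + (-2*0 - 2) = 3 + (0 - 2) = 3 - 2 = 1)
z = 1
Y(K) = -7 + 1/(556 + K) (Y(K) = -7 + 1/(K + 556) = -7 + 1/(556 + K))
G(-1, 18)*(-290) + Y(z) = (-7 + 18)*(-290) + (-3891 - 7*1)/(556 + 1) = 11*(-290) + (-3891 - 7)/557 = -3190 + (1/557)*(-3898) = -3190 - 3898/557 = -1780728/557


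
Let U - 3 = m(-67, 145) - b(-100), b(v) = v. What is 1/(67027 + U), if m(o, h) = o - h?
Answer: 1/66918 ≈ 1.4944e-5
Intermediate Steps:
U = -109 (U = 3 + ((-67 - 1*145) - 1*(-100)) = 3 + ((-67 - 145) + 100) = 3 + (-212 + 100) = 3 - 112 = -109)
1/(67027 + U) = 1/(67027 - 109) = 1/66918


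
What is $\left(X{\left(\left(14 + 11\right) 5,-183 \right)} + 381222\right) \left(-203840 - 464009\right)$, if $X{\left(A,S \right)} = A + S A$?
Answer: $-239405166728$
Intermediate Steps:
$X{\left(A,S \right)} = A + A S$
$\left(X{\left(\left(14 + 11\right) 5,-183 \right)} + 381222\right) \left(-203840 - 464009\right) = \left(\left(14 + 11\right) 5 \left(1 - 183\right) + 381222\right) \left(-203840 - 464009\right) = \left(25 \cdot 5 \left(-182\right) + 381222\right) \left(-667849\right) = \left(125 \left(-182\right) + 381222\right) \left(-667849\right) = \left(-22750 + 381222\right) \left(-667849\right) = 358472 \left(-667849\right) = -239405166728$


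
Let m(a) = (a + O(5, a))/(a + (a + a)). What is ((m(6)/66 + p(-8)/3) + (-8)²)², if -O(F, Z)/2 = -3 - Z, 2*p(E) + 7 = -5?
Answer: 37699600/9801 ≈ 3846.5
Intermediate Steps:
p(E) = -6 (p(E) = -7/2 + (½)*(-5) = -7/2 - 5/2 = -6)
O(F, Z) = 6 + 2*Z (O(F, Z) = -2*(-3 - Z) = 6 + 2*Z)
m(a) = (6 + 3*a)/(3*a) (m(a) = (a + (6 + 2*a))/(a + (a + a)) = (6 + 3*a)/(a + 2*a) = (6 + 3*a)/((3*a)) = (6 + 3*a)*(1/(3*a)) = (6 + 3*a)/(3*a))
((m(6)/66 + p(-8)/3) + (-8)²)² = ((((2 + 6)/6)/66 - 6/3) + (-8)²)² = ((((⅙)*8)*(1/66) - 6*⅓) + 64)² = (((4/3)*(1/66) - 2) + 64)² = ((2/99 - 2) + 64)² = (-196/99 + 64)² = (6140/99)² = 37699600/9801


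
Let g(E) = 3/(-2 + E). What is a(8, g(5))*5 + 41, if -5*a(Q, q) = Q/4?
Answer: 39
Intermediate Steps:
a(Q, q) = -Q/20 (a(Q, q) = -Q/(5*4) = -Q/20)
a(8, g(5))*5 + 41 = -1/20*8*5 + 41 = -⅖*5 + 41 = -2 + 41 = 39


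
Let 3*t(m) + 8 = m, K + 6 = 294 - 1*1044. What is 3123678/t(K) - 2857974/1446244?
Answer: -847186574277/69058151 ≈ -12268.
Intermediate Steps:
K = -756 (K = -6 + (294 - 1*1044) = -6 + (294 - 1044) = -6 - 750 = -756)
t(m) = -8/3 + m/3
3123678/t(K) - 2857974/1446244 = 3123678/(-8/3 + (1/3)*(-756)) - 2857974/1446244 = 3123678/(-8/3 - 252) - 2857974*1/1446244 = 3123678/(-764/3) - 1428987/723122 = 3123678*(-3/764) - 1428987/723122 = -4685517/382 - 1428987/723122 = -847186574277/69058151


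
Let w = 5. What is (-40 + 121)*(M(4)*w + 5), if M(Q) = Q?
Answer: 2025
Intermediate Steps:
(-40 + 121)*(M(4)*w + 5) = (-40 + 121)*(4*5 + 5) = 81*(20 + 5) = 81*25 = 2025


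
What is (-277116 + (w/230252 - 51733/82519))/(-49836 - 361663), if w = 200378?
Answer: 2632622521012971/3909274405048606 ≈ 0.67343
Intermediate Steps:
(-277116 + (w/230252 - 51733/82519))/(-49836 - 361663) = (-277116 + (200378/230252 - 51733/82519))/(-49836 - 361663) = (-277116 + (200378*(1/230252) - 51733*1/82519))/(-411499) = (-277116 + (100189/115126 - 51733/82519))*(-1/411499) = (-277116 + 2311682733/9500082394)*(-1/411499) = -2632622521012971/9500082394*(-1/411499) = 2632622521012971/3909274405048606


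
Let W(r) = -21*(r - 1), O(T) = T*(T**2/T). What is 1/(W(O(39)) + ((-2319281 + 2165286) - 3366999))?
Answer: -1/3552914 ≈ -2.8146e-7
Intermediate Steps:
O(T) = T**2 (O(T) = T*T = T**2)
W(r) = 21 - 21*r (W(r) = -21*(-1 + r) = 21 - 21*r)
1/(W(O(39)) + ((-2319281 + 2165286) - 3366999)) = 1/((21 - 21*39**2) + ((-2319281 + 2165286) - 3366999)) = 1/((21 - 21*1521) + (-153995 - 3366999)) = 1/((21 - 31941) - 3520994) = 1/(-31920 - 3520994) = 1/(-3552914) = -1/3552914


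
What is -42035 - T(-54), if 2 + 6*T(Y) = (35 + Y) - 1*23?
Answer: -126083/3 ≈ -42028.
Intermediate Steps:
T(Y) = 5/3 + Y/6 (T(Y) = -⅓ + ((35 + Y) - 1*23)/6 = -⅓ + ((35 + Y) - 23)/6 = -⅓ + (12 + Y)/6 = -⅓ + (2 + Y/6) = 5/3 + Y/6)
-42035 - T(-54) = -42035 - (5/3 + (⅙)*(-54)) = -42035 - (5/3 - 9) = -42035 - 1*(-22/3) = -42035 + 22/3 = -126083/3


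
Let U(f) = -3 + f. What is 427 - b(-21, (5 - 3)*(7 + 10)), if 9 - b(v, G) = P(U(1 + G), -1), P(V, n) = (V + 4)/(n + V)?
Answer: 12994/31 ≈ 419.16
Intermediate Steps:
P(V, n) = (4 + V)/(V + n)
b(v, G) = 9 - (2 + G)/(-3 + G) (b(v, G) = 9 - (4 + (-3 + (1 + G)))/((-3 + (1 + G)) - 1) = 9 - (4 + (-2 + G))/((-2 + G) - 1) = 9 - (2 + G)/(-3 + G))
427 - b(-21, (5 - 3)*(7 + 10)) = 427 - (-29 + 8*((5 - 3)*(7 + 10)))/(-3 + (5 - 3)*(7 + 10)) = 427 - (-29 + 8*(2*17))/(-3 + 2*17) = 427 - (-29 + 8*34)/(-3 + 34) = 427 - (-29 + 272)/31 = 427 - 243/31 = 12994/31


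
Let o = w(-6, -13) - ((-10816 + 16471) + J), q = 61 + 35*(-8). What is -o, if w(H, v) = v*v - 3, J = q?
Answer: 5270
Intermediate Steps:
q = -219 (q = 61 - 280 = -219)
J = -219
w(H, v) = -3 + v² (w(H, v) = v² - 3 = -3 + v²)
o = -5270 (o = (-3 + (-13)²) - ((-10816 + 16471) - 219) = (-3 + 169) - (5655 - 219) = 166 - 1*5436 = 166 - 5436 = -5270)
-o = -1*(-5270) = 5270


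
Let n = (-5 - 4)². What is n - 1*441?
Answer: -360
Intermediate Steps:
n = 81 (n = (-9)² = 81)
n - 1*441 = 81 - 1*441 = 81 - 441 = -360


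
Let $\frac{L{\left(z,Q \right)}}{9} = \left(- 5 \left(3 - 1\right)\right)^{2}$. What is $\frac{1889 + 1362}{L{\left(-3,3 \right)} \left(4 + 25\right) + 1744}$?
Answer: $\frac{3251}{27844} \approx 0.11676$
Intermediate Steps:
$L{\left(z,Q \right)} = 900$ ($L{\left(z,Q \right)} = 9 \left(- 5 \left(3 - 1\right)\right)^{2} = 9 \left(\left(-5\right) 2\right)^{2} = 9 \left(-10\right)^{2} = 9 \cdot 100 = 900$)
$\frac{1889 + 1362}{L{\left(-3,3 \right)} \left(4 + 25\right) + 1744} = \frac{1889 + 1362}{900 \left(4 + 25\right) + 1744} = \frac{3251}{900 \cdot 29 + 1744} = \frac{3251}{26100 + 1744} = \frac{3251}{27844}$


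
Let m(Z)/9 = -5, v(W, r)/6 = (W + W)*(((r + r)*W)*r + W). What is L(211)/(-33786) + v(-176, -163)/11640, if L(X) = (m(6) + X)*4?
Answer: 13903223181956/8193105 ≈ 1.6969e+6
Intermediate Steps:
v(W, r) = 12*W*(W + 2*W*r²) (v(W, r) = 6*((W + W)*(((r + r)*W)*r + W)) = 6*((2*W)*(((2*r)*W)*r + W)) = 6*((2*W)*((2*W*r)*r + W)) = 6*((2*W)*(2*W*r² + W)) = 6*((2*W)*(W + 2*W*r²)) = 6*(2*W*(W + 2*W*r²)) = 12*W*(W + 2*W*r²))
m(Z) = -45 (m(Z) = 9*(-5) = -45)
L(X) = -180 + 4*X (L(X) = (-45 + X)*4 = -180 + 4*X)
L(211)/(-33786) + v(-176, -163)/11640 = (-180 + 4*211)/(-33786) + ((-176)²*(12 + 24*(-163)²))/11640 = (-180 + 844)*(-1/33786) + (30976*(12 + 24*26569))*(1/11640) = 664*(-1/33786) + (30976*(12 + 637656))*(1/11640) = -332/16893 + (30976*637668)*(1/11640) = -332/16893 + 19752403968*(1/11640) = -332/16893 + 823016832/485 = 13903223181956/8193105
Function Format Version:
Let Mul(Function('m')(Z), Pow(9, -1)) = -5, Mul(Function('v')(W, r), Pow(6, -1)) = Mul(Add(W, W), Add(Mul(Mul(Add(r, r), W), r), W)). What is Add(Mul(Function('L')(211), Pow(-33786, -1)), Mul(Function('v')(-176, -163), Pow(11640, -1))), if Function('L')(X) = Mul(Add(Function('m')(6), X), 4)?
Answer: Rational(13903223181956, 8193105) ≈ 1.6969e+6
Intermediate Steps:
Function('v')(W, r) = Mul(12, W, Add(W, Mul(2, W, Pow(r, 2)))) (Function('v')(W, r) = Mul(6, Mul(Add(W, W), Add(Mul(Mul(Add(r, r), W), r), W))) = Mul(6, Mul(Mul(2, W), Add(Mul(Mul(Mul(2, r), W), r), W))) = Mul(6, Mul(Mul(2, W), Add(Mul(Mul(2, W, r), r), W))) = Mul(6, Mul(Mul(2, W), Add(Mul(2, W, Pow(r, 2)), W))) = Mul(6, Mul(Mul(2, W), Add(W, Mul(2, W, Pow(r, 2))))) = Mul(6, Mul(2, W, Add(W, Mul(2, W, Pow(r, 2))))) = Mul(12, W, Add(W, Mul(2, W, Pow(r, 2)))))
Function('m')(Z) = -45 (Function('m')(Z) = Mul(9, -5) = -45)
Function('L')(X) = Add(-180, Mul(4, X)) (Function('L')(X) = Mul(Add(-45, X), 4) = Add(-180, Mul(4, X)))
Add(Mul(Function('L')(211), Pow(-33786, -1)), Mul(Function('v')(-176, -163), Pow(11640, -1))) = Add(Mul(Add(-180, Mul(4, 211)), Pow(-33786, -1)), Mul(Mul(Pow(-176, 2), Add(12, Mul(24, Pow(-163, 2)))), Pow(11640, -1))) = Add(Mul(Add(-180, 844), Rational(-1, 33786)), Mul(Mul(30976, Add(12, Mul(24, 26569))), Rational(1, 11640))) = Add(Mul(664, Rational(-1, 33786)), Mul(Mul(30976, Add(12, 637656)), Rational(1, 11640))) = Add(Rational(-332, 16893), Mul(Mul(30976, 637668), Rational(1, 11640))) = Add(Rational(-332, 16893), Mul(19752403968, Rational(1, 11640))) = Add(Rational(-332, 16893), Rational(823016832, 485)) = Rational(13903223181956, 8193105)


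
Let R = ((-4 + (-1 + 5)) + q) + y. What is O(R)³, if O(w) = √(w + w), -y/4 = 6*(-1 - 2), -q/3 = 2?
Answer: 264*√33 ≈ 1516.6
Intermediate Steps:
q = -6 (q = -3*2 = -6)
y = 72 (y = -24*(-1 - 2) = -24*(-3) = -4*(-18) = 72)
R = 66 (R = ((-4 + (-1 + 5)) - 6) + 72 = ((-4 + 4) - 6) + 72 = (0 - 6) + 72 = -6 + 72 = 66)
O(w) = √2*√w (O(w) = √(2*w) = √2*√w)
O(R)³ = (√2*√66)³ = (2*√33)³ = 264*√33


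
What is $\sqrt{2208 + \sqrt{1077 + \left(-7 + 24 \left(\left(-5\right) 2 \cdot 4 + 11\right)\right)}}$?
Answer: $\sqrt{2208 + \sqrt{374}} \approx 47.195$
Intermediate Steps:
$\sqrt{2208 + \sqrt{1077 + \left(-7 + 24 \left(\left(-5\right) 2 \cdot 4 + 11\right)\right)}} = \sqrt{2208 + \sqrt{1077 + \left(-7 + 24 \left(\left(-10\right) 4 + 11\right)\right)}} = \sqrt{2208 + \sqrt{1077 + \left(-7 + 24 \left(-40 + 11\right)\right)}} = \sqrt{2208 + \sqrt{1077 + \left(-7 + 24 \left(-29\right)\right)}} = \sqrt{2208 + \sqrt{1077 - 703}} = \sqrt{2208 + \sqrt{374}}$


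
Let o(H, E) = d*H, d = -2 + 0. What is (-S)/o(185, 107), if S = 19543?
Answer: 19543/370 ≈ 52.819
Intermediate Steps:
d = -2
o(H, E) = -2*H
(-S)/o(185, 107) = (-1*19543)/((-2*185)) = -19543/(-370) = -19543*(-1/370) = 19543/370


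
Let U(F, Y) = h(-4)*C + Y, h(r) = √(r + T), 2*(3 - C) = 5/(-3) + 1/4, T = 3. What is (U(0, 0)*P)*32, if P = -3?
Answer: -356*I ≈ -356.0*I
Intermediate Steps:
C = 89/24 (C = 3 - (5/(-3) + 1/4)/2 = 3 - (5*(-⅓) + 1*(¼))/2 = 3 - (-5/3 + ¼)/2 = 3 - ½*(-17/12) = 3 + 17/24 = 89/24 ≈ 3.7083)
h(r) = √(3 + r) (h(r) = √(r + 3) = √(3 + r))
U(F, Y) = Y + 89*I/24 (U(F, Y) = √(3 - 4)*(89/24) + Y = √(-1)*(89/24) + Y = I*(89/24) + Y = 89*I/24 + Y = Y + 89*I/24)
(U(0, 0)*P)*32 = ((0 + 89*I/24)*(-3))*32 = ((89*I/24)*(-3))*32 = -89*I/8*32 = -356*I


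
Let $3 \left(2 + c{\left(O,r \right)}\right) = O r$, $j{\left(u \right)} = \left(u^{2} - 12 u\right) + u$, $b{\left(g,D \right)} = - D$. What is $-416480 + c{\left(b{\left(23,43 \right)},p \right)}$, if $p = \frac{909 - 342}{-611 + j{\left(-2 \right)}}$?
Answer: $- \frac{27070427}{65} \approx -4.1647 \cdot 10^{5}$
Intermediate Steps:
$j{\left(u \right)} = u^{2} - 11 u$
$p = - \frac{63}{65}$ ($p = \frac{909 - 342}{-611 - 2 \left(-11 - 2\right)} = \frac{567}{-611 - -26} = \frac{567}{-611 + 26} = \frac{567}{-585} = 567 \left(- \frac{1}{585}\right) = - \frac{63}{65} \approx -0.96923$)
$c{\left(O,r \right)} = -2 + \frac{O r}{3}$
$-416480 + c{\left(b{\left(23,43 \right)},p \right)} = -416480 - \left(2 - \frac{1}{3} \left(\left(-1\right) 43\right) \left(- \frac{63}{65}\right)\right) = -416480 - \left(2 + \frac{43}{3} \left(- \frac{63}{65}\right)\right) = -416480 + \left(-2 + \frac{903}{65}\right) = -416480 + \frac{773}{65} = - \frac{27070427}{65}$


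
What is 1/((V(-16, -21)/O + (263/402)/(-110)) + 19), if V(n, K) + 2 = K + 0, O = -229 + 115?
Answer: 840180/16127933 ≈ 0.052095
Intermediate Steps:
O = -114
V(n, K) = -2 + K (V(n, K) = -2 + (K + 0) = -2 + K)
1/((V(-16, -21)/O + (263/402)/(-110)) + 19) = 1/(((-2 - 21)/(-114) + (263/402)/(-110)) + 19) = 1/((-23*(-1/114) + (263*(1/402))*(-1/110)) + 19) = 1/((23/114 + (263/402)*(-1/110)) + 19) = 1/((23/114 - 263/44220) + 19) = 1/(164513/840180 + 19) = 1/(16127933/840180) = 840180/16127933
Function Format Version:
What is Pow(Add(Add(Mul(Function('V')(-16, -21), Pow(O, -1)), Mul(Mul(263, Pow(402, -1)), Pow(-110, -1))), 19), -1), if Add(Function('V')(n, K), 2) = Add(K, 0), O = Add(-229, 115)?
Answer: Rational(840180, 16127933) ≈ 0.052095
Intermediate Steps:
O = -114
Function('V')(n, K) = Add(-2, K) (Function('V')(n, K) = Add(-2, Add(K, 0)) = Add(-2, K))
Pow(Add(Add(Mul(Function('V')(-16, -21), Pow(O, -1)), Mul(Mul(263, Pow(402, -1)), Pow(-110, -1))), 19), -1) = Pow(Add(Add(Mul(Add(-2, -21), Pow(-114, -1)), Mul(Mul(263, Pow(402, -1)), Pow(-110, -1))), 19), -1) = Pow(Add(Add(Mul(-23, Rational(-1, 114)), Mul(Mul(263, Rational(1, 402)), Rational(-1, 110))), 19), -1) = Pow(Add(Add(Rational(23, 114), Mul(Rational(263, 402), Rational(-1, 110))), 19), -1) = Pow(Add(Add(Rational(23, 114), Rational(-263, 44220)), 19), -1) = Pow(Add(Rational(164513, 840180), 19), -1) = Pow(Rational(16127933, 840180), -1) = Rational(840180, 16127933)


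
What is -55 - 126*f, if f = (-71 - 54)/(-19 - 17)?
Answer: -985/2 ≈ -492.50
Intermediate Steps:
f = 125/36 (f = -125/(-36) = -125*(-1/36) = 125/36 ≈ 3.4722)
-55 - 126*f = -55 - 126*125/36 = -55 - 875/2 = -985/2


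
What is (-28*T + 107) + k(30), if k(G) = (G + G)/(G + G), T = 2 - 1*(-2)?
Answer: -4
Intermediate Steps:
T = 4 (T = 2 + 2 = 4)
k(G) = 1 (k(G) = (2*G)/((2*G)) = (2*G)*(1/(2*G)) = 1)
(-28*T + 107) + k(30) = (-28*4 + 107) + 1 = (-112 + 107) + 1 = -5 + 1 = -4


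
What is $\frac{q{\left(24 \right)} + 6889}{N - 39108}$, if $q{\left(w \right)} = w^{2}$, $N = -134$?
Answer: $- \frac{7465}{39242} \approx -0.19023$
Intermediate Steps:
$\frac{q{\left(24 \right)} + 6889}{N - 39108} = \frac{24^{2} + 6889}{-134 - 39108} = \frac{576 + 6889}{-39242} = 7465 \left(- \frac{1}{39242}\right) = - \frac{7465}{39242}$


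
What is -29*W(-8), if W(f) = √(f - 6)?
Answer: -29*I*√14 ≈ -108.51*I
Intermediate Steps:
W(f) = √(-6 + f)
-29*W(-8) = -29*√(-6 - 8) = -29*I*√14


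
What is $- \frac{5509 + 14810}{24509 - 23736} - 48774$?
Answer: $- \frac{37722621}{773} \approx -48800.0$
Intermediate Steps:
$- \frac{5509 + 14810}{24509 - 23736} - 48774 = - \frac{20319}{773} - 48774 = - \frac{37722621}{773}$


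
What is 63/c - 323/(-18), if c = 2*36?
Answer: 1355/72 ≈ 18.819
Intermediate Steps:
c = 72
63/c - 323/(-18) = 63/72 - 323/(-18) = 63*(1/72) - 323*(-1/18) = 7/8 + 323/18 = 1355/72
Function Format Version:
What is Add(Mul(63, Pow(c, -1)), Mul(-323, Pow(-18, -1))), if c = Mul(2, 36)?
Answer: Rational(1355, 72) ≈ 18.819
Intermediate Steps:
c = 72
Add(Mul(63, Pow(c, -1)), Mul(-323, Pow(-18, -1))) = Add(Mul(63, Pow(72, -1)), Mul(-323, Pow(-18, -1))) = Add(Mul(63, Rational(1, 72)), Mul(-323, Rational(-1, 18))) = Add(Rational(7, 8), Rational(323, 18)) = Rational(1355, 72)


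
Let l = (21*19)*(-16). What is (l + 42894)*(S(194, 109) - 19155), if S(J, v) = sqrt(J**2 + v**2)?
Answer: -699349050 + 474630*sqrt(293) ≈ -6.9122e+8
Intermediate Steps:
l = -6384 (l = 399*(-16) = -6384)
(l + 42894)*(S(194, 109) - 19155) = (-6384 + 42894)*(sqrt(194**2 + 109**2) - 19155) = 36510*(sqrt(37636 + 11881) - 19155) = 36510*(sqrt(49517) - 19155) = 36510*(13*sqrt(293) - 19155) = 36510*(-19155 + 13*sqrt(293)) = -699349050 + 474630*sqrt(293)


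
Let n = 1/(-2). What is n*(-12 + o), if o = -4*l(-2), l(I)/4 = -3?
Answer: -18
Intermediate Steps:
n = -1/2 ≈ -0.50000
l(I) = -12 (l(I) = 4*(-3) = -12)
o = 48 (o = -4*(-12) = 48)
n*(-12 + o) = -(-12 + 48)/2 = -1/2*36 = -18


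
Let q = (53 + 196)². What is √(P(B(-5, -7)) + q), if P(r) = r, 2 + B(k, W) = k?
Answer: √61994 ≈ 248.99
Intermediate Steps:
B(k, W) = -2 + k
q = 62001 (q = 249² = 62001)
√(P(B(-5, -7)) + q) = √((-2 - 5) + 62001) = √(-7 + 62001) = √61994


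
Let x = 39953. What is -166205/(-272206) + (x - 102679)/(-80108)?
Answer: 3798592962/2725734781 ≈ 1.3936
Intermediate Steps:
-166205/(-272206) + (x - 102679)/(-80108) = -166205/(-272206) + (39953 - 102679)/(-80108) = -166205*(-1/272206) - 62726*(-1/80108) = 166205/272206 + 31363/40054 = 3798592962/2725734781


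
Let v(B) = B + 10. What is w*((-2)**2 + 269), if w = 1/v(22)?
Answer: 273/32 ≈ 8.5313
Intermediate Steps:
v(B) = 10 + B
w = 1/32 (w = 1/(10 + 22) = 1/32 ≈ 0.031250)
w*((-2)**2 + 269) = ((-2)**2 + 269)/32 = (4 + 269)/32 = (1/32)*273 = 273/32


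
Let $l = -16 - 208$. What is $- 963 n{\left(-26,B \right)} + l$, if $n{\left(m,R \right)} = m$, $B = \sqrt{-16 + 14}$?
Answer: $24814$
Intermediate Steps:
$B = i \sqrt{2}$ ($B = \sqrt{-2} = i \sqrt{2} \approx 1.4142 i$)
$l = -224$ ($l = -16 - 208 = -224$)
$- 963 n{\left(-26,B \right)} + l = \left(-963\right) \left(-26\right) - 224 = 25038 - 224 = 24814$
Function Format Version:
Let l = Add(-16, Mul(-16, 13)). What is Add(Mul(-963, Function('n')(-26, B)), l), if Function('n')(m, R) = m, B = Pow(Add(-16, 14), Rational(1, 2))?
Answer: 24814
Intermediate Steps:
B = Mul(I, Pow(2, Rational(1, 2))) (B = Pow(-2, Rational(1, 2)) = Mul(I, Pow(2, Rational(1, 2))) ≈ Mul(1.4142, I))
l = -224 (l = Add(-16, -208) = -224)
Add(Mul(-963, Function('n')(-26, B)), l) = Add(Mul(-963, -26), -224) = Add(25038, -224) = 24814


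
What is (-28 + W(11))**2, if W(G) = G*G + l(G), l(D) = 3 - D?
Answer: 7225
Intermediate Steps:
W(G) = 3 + G**2 - G (W(G) = G*G + (3 - G) = G**2 + (3 - G) = 3 + G**2 - G)
(-28 + W(11))**2 = (-28 + (3 + 11**2 - 1*11))**2 = (-28 + (3 + 121 - 11))**2 = (-28 + 113)**2 = 85**2 = 7225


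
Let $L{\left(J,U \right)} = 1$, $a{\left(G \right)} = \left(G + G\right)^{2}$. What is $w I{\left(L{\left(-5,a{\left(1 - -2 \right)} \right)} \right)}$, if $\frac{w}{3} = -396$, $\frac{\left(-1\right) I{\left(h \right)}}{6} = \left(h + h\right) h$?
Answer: $14256$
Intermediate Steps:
$a{\left(G \right)} = 4 G^{2}$ ($a{\left(G \right)} = \left(2 G\right)^{2} = 4 G^{2}$)
$I{\left(h \right)} = - 12 h^{2}$ ($I{\left(h \right)} = - 6 \left(h + h\right) h = - 6 \cdot 2 h h = - 6 \cdot 2 h^{2} = - 12 h^{2}$)
$w = -1188$ ($w = 3 \left(-396\right) = -1188$)
$w I{\left(L{\left(-5,a{\left(1 - -2 \right)} \right)} \right)} = - 1188 \left(- 12 \cdot 1^{2}\right) = - 1188 \left(\left(-12\right) 1\right) = \left(-1188\right) \left(-12\right) = 14256$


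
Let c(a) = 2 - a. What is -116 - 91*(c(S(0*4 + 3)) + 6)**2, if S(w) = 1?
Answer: -4575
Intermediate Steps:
-116 - 91*(c(S(0*4 + 3)) + 6)**2 = -116 - 91*((2 - 1*1) + 6)**2 = -116 - 91*((2 - 1) + 6)**2 = -116 - 91*(1 + 6)**2 = -116 - 91*7**2 = -116 - 91*49 = -116 - 4459 = -4575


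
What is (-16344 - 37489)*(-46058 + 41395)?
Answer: 251023279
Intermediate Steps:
(-16344 - 37489)*(-46058 + 41395) = -53833*(-4663) = 251023279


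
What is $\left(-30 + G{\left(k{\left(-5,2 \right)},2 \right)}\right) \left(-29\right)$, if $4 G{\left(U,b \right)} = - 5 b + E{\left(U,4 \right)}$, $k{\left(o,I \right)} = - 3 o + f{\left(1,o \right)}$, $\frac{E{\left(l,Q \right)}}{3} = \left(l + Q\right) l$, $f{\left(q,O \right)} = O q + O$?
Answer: $- \frac{145}{4} \approx -36.25$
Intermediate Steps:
$f{\left(q,O \right)} = O + O q$
$E{\left(l,Q \right)} = 3 l \left(Q + l\right)$ ($E{\left(l,Q \right)} = 3 \left(l + Q\right) l = 3 \left(Q + l\right) l = 3 l \left(Q + l\right)$)
$k{\left(o,I \right)} = - o$ ($k{\left(o,I \right)} = - 3 o + o \left(1 + 1\right) = - 3 o + o 2 = - 3 o + 2 o = - o$)
$G{\left(U,b \right)} = - \frac{5 b}{4} + \frac{3 U \left(4 + U\right)}{4}$ ($G{\left(U,b \right)} = \frac{- 5 b + 3 U \left(4 + U\right)}{4} = - \frac{5 b}{4} + \frac{3 U \left(4 + U\right)}{4}$)
$\left(-30 + G{\left(k{\left(-5,2 \right)},2 \right)}\right) \left(-29\right) = \left(-30 - \left(\frac{5}{2} - \frac{3 \left(\left(-1\right) \left(-5\right)\right) \left(4 - -5\right)}{4}\right)\right) \left(-29\right) = \left(-30 - \left(\frac{5}{2} - \frac{15 \left(4 + 5\right)}{4}\right)\right) \left(-29\right) = \left(-30 - \left(\frac{5}{2} - \frac{135}{4}\right)\right) \left(-29\right) = \left(-30 + \left(- \frac{5}{2} + \frac{135}{4}\right)\right) \left(-29\right) = \left(-30 + \frac{125}{4}\right) \left(-29\right) = \frac{5}{4} \left(-29\right) = - \frac{145}{4}$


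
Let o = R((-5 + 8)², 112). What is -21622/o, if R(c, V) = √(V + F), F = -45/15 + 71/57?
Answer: -10811*√89547/1571 ≈ -2059.3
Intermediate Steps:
F = -100/57 (F = -45*1/15 + 71*(1/57) = -3 + 71/57 = -100/57 ≈ -1.7544)
R(c, V) = √(-100/57 + V) (R(c, V) = √(V - 100/57) = √(-100/57 + V))
o = 2*√89547/57 (o = √(-5700 + 3249*112)/57 = √(-5700 + 363888)/57 = √358188/57 = (2*√89547)/57 = 2*√89547/57 ≈ 10.500)
-21622/o = -21622*√89547/3142 = -10811*√89547/1571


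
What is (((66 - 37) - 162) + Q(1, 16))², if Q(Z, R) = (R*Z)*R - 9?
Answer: 12996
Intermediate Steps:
Q(Z, R) = -9 + Z*R² (Q(Z, R) = Z*R² - 9 = -9 + Z*R²)
(((66 - 37) - 162) + Q(1, 16))² = (((66 - 37) - 162) + (-9 + 1*16²))² = ((29 - 162) + (-9 + 1*256))² = (-133 + (-9 + 256))² = (-133 + 247)² = 114² = 12996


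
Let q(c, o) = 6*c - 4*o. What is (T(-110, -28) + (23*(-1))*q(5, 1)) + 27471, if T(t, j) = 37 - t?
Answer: 27020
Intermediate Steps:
q(c, o) = -4*o + 6*c
(T(-110, -28) + (23*(-1))*q(5, 1)) + 27471 = ((37 - 1*(-110)) + (23*(-1))*(-4*1 + 6*5)) + 27471 = ((37 + 110) - 23*(-4 + 30)) + 27471 = (147 - 23*26) + 27471 = (147 - 598) + 27471 = -451 + 27471 = 27020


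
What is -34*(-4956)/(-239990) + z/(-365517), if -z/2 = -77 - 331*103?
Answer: -764627384/860004165 ≈ -0.88910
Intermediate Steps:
z = 68340 (z = -2*(-77 - 331*103) = -2*(-77 - 34093) = -2*(-34170) = 68340)
-34*(-4956)/(-239990) + z/(-365517) = -34*(-4956)/(-239990) + 68340/(-365517) = 168504*(-1/239990) + 68340*(-1/365517) = -84252/119995 - 1340/7167 = -764627384/860004165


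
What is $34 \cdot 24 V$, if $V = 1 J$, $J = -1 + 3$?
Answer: $1632$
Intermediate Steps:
$J = 2$
$V = 2$ ($V = 1 \cdot 2 = 2$)
$34 \cdot 24 V = 34 \cdot 24 \cdot 2 = 816 \cdot 2 = 1632$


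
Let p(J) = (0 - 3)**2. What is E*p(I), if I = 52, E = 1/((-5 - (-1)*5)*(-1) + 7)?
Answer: 9/7 ≈ 1.2857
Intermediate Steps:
E = 1/7 (E = 1/((-5 - 1*(-5))*(-1) + 7) = 1/((-5 + 5)*(-1) + 7) = 1/(0*(-1) + 7) = 1/(0 + 7) = 1/7 ≈ 0.14286)
p(J) = 9 (p(J) = (-3)**2 = 9)
E*p(I) = (1/7)*9 = 9/7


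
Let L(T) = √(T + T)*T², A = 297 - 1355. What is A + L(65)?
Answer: -1058 + 4225*√130 ≈ 47114.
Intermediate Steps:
A = -1058
L(T) = √2*T^(5/2) (L(T) = √(2*T)*T² = (√2*√T)*T² = √2*T^(5/2))
A + L(65) = -1058 + √2*65^(5/2) = -1058 + √2*(4225*√65) = -1058 + 4225*√130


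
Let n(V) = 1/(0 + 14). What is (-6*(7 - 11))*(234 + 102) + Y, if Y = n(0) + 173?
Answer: 115319/14 ≈ 8237.1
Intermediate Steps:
n(V) = 1/14
Y = 2423/14 (Y = 1/14 + 173 = 2423/14 ≈ 173.07)
(-6*(7 - 11))*(234 + 102) + Y = (-6*(7 - 11))*(234 + 102) + 2423/14 = -6*(-4)*336 + 2423/14 = 24*336 + 2423/14 = 8064 + 2423/14 = 115319/14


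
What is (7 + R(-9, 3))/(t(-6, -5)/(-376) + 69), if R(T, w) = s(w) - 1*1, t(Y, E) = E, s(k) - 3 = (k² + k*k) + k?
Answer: 11280/25949 ≈ 0.43470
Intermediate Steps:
s(k) = 3 + k + 2*k² (s(k) = 3 + ((k² + k*k) + k) = 3 + ((k² + k²) + k) = 3 + (2*k² + k) = 3 + (k + 2*k²) = 3 + k + 2*k²)
R(T, w) = 2 + w + 2*w² (R(T, w) = (3 + w + 2*w²) - 1*1 = (3 + w + 2*w²) - 1 = 2 + w + 2*w²)
(7 + R(-9, 3))/(t(-6, -5)/(-376) + 69) = (7 + (2 + 3 + 2*3²))/(-5/(-376) + 69) = (7 + (2 + 3 + 2*9))/(-5*(-1/376) + 69) = (7 + (2 + 3 + 18))/(5/376 + 69) = (7 + 23)/(25949/376) = 30*(376/25949) = 11280/25949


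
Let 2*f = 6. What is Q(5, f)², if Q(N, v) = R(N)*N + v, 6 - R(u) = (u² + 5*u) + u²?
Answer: 116964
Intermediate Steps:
f = 3 (f = (½)*6 = 3)
R(u) = 6 - 5*u - 2*u² (R(u) = 6 - ((u² + 5*u) + u²) = 6 - (2*u² + 5*u) = 6 + (-5*u - 2*u²) = 6 - 5*u - 2*u²)
Q(N, v) = v + N*(6 - 5*N - 2*N²) (Q(N, v) = (6 - 5*N - 2*N²)*N + v = N*(6 - 5*N - 2*N²) + v = v + N*(6 - 5*N - 2*N²))
Q(5, f)² = (3 - 1*5*(-6 + 2*5² + 5*5))² = (3 - 1*5*(-6 + 2*25 + 25))² = (3 - 1*5*(-6 + 50 + 25))² = (3 - 1*5*69)² = (3 - 345)² = (-342)² = 116964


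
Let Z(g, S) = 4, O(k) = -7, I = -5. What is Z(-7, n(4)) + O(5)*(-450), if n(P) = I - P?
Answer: 3154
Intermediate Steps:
n(P) = -5 - P
Z(-7, n(4)) + O(5)*(-450) = 4 - 7*(-450) = 4 + 3150 = 3154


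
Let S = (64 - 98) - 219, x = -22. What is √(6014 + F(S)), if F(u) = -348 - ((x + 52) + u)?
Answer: √5889 ≈ 76.740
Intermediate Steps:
S = -253 (S = -34 - 219 = -253)
F(u) = -378 - u (F(u) = -348 - ((-22 + 52) + u) = -348 - (30 + u) = -348 + (-30 - u) = -378 - u)
√(6014 + F(S)) = √(6014 + (-378 - 1*(-253))) = √(6014 + (-378 + 253)) = √(6014 - 125) = √5889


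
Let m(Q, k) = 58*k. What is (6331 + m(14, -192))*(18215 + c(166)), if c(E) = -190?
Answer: -86610125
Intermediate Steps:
(6331 + m(14, -192))*(18215 + c(166)) = (6331 + 58*(-192))*(18215 - 190) = (6331 - 11136)*18025 = -4805*18025 = -86610125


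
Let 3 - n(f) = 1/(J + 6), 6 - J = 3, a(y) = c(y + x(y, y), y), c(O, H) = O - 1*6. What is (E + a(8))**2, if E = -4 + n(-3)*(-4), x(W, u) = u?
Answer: 2500/81 ≈ 30.864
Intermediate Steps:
c(O, H) = -6 + O (c(O, H) = O - 6 = -6 + O)
a(y) = -6 + 2*y (a(y) = -6 + (y + y) = -6 + 2*y)
J = 3 (J = 6 - 1*3 = 6 - 3 = 3)
n(f) = 26/9 (n(f) = 3 - 1/(3 + 6) = 3 - 1/9 = 26/9)
E = -140/9 (E = -4 + (26/9)*(-4) = -4 - 104/9 = -140/9 ≈ -15.556)
(E + a(8))**2 = (-140/9 + (-6 + 2*8))**2 = (-140/9 + (-6 + 16))**2 = (-140/9 + 10)**2 = (-50/9)**2 = 2500/81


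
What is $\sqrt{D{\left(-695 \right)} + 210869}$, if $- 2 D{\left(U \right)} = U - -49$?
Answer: $2 \sqrt{52798} \approx 459.56$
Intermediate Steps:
$D{\left(U \right)} = - \frac{49}{2} - \frac{U}{2}$ ($D{\left(U \right)} = - \frac{U - -49}{2} = - \frac{U + 49}{2} = - \frac{49 + U}{2} = - \frac{49}{2} - \frac{U}{2}$)
$\sqrt{D{\left(-695 \right)} + 210869} = \sqrt{\left(- \frac{49}{2} - - \frac{695}{2}\right) + 210869} = \sqrt{\left(- \frac{49}{2} + \frac{695}{2}\right) + 210869} = \sqrt{323 + 210869} = \sqrt{211192} = 2 \sqrt{52798}$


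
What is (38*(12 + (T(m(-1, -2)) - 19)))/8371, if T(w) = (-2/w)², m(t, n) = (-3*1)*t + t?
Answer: -228/8371 ≈ -0.027237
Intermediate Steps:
m(t, n) = -2*t (m(t, n) = -3*t + t = -2*t)
T(w) = 4/w²
(38*(12 + (T(m(-1, -2)) - 19)))/8371 = (38*(12 + (4/(-2*(-1))² - 19)))/8371 = (38*(12 + (4/2² - 19)))*(1/8371) = (38*(12 + (4*(¼) - 19)))*(1/8371) = (38*(12 + (1 - 19)))*(1/8371) = (38*(12 - 18))*(1/8371) = (38*(-6))*(1/8371) = -228*1/8371 = -228/8371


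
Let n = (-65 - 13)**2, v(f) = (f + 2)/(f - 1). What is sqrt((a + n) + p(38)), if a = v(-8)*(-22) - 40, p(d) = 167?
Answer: sqrt(55767)/3 ≈ 78.717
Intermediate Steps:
v(f) = (2 + f)/(-1 + f)
a = -164/3 (a = ((2 - 8)/(-1 - 8))*(-22) - 40 = (-6/(-9))*(-22) - 40 = -1/9*(-6)*(-22) - 40 = (2/3)*(-22) - 40 = -44/3 - 40 = -164/3 ≈ -54.667)
n = 6084 (n = (-78)**2 = 6084)
sqrt((a + n) + p(38)) = sqrt((-164/3 + 6084) + 167) = sqrt(18088/3 + 167) = sqrt(18589/3) = sqrt(55767)/3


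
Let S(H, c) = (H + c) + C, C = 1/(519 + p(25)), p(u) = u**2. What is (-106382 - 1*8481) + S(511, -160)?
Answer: -131001727/1144 ≈ -1.1451e+5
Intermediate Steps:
C = 1/1144 (C = 1/(519 + 25**2) = 1/(519 + 625) = 1/1144 ≈ 0.00087413)
S(H, c) = 1/1144 + H + c (S(H, c) = (H + c) + 1/1144 = 1/1144 + H + c)
(-106382 - 1*8481) + S(511, -160) = (-106382 - 1*8481) + (1/1144 + 511 - 160) = (-106382 - 8481) + 401545/1144 = -114863 + 401545/1144 = -131001727/1144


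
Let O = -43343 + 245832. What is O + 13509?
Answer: 215998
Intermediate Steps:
O = 202489
O + 13509 = 202489 + 13509 = 215998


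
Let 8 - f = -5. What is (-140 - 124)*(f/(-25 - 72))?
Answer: 3432/97 ≈ 35.381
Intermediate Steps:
f = 13 (f = 8 - 1*(-5) = 8 + 5 = 13)
(-140 - 124)*(f/(-25 - 72)) = (-140 - 124)*(13/(-25 - 72)) = -3432/(-97) = -3432*(-1)/97 = -264*(-13/97) = 3432/97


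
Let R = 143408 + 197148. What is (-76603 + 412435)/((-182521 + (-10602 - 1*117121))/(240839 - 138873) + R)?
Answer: 8560861428/8681205713 ≈ 0.98614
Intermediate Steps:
R = 340556
(-76603 + 412435)/((-182521 + (-10602 - 1*117121))/(240839 - 138873) + R) = (-76603 + 412435)/((-182521 + (-10602 - 1*117121))/(240839 - 138873) + 340556) = 335832/((-182521 + (-10602 - 117121))/101966 + 340556) = 335832/((-182521 - 127723)*(1/101966) + 340556) = 335832/(-310244*1/101966 + 340556) = 335832/(-155122/50983 + 340556) = 335832/(17362411426/50983) = 335832*(50983/17362411426) = 8560861428/8681205713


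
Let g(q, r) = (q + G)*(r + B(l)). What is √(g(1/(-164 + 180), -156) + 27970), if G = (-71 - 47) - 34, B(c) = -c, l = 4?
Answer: 2*√13070 ≈ 228.65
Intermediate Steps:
G = -152 (G = -118 - 34 = -152)
g(q, r) = (-152 + q)*(-4 + r) (g(q, r) = (q - 152)*(r - 1*4) = (-152 + q)*(r - 4) = (-152 + q)*(-4 + r))
√(g(1/(-164 + 180), -156) + 27970) = √((608 - 152*(-156) - 4/(-164 + 180) - 156/(-164 + 180)) + 27970) = √((608 + 23712 - 4/16 - 156/16) + 27970) = √((608 + 23712 - 4*1/16 + (1/16)*(-156)) + 27970) = √((608 + 23712 - ¼ - 39/4) + 27970) = √(24310 + 27970) = √52280 = 2*√13070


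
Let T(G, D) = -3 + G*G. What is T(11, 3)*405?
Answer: 47790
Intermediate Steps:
T(G, D) = -3 + G²
T(11, 3)*405 = (-3 + 11²)*405 = (-3 + 121)*405 = 118*405 = 47790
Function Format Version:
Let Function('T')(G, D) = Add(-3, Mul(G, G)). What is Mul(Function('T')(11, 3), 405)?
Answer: 47790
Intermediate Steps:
Function('T')(G, D) = Add(-3, Pow(G, 2))
Mul(Function('T')(11, 3), 405) = Mul(Add(-3, Pow(11, 2)), 405) = Mul(Add(-3, 121), 405) = Mul(118, 405) = 47790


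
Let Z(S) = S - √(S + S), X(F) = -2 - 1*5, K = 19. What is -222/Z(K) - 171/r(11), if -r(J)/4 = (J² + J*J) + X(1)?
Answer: -205773/15980 - 222*√38/323 ≈ -17.114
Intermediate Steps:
X(F) = -7 (X(F) = -2 - 5 = -7)
Z(S) = S - √2*√S (Z(S) = S - √(2*S) = S - √2*√S)
r(J) = 28 - 8*J² (r(J) = -4*((J² + J*J) - 7) = -4*((J² + J²) - 7) = -4*(2*J² - 7) = -4*(-7 + 2*J²) = 28 - 8*J²)
-222/Z(K) - 171/r(11) = -222/(19 - √2*√19) - 171/(28 - 8*11²) = -222/(19 - √38) - 171/(28 - 8*121) = -222/(19 - √38) - 171/(28 - 968) = -222/(19 - √38) - 171/(-940) = -222/(19 - √38) - 171*(-1/940) = -222/(19 - √38) + 171/940 = 171/940 - 222/(19 - √38)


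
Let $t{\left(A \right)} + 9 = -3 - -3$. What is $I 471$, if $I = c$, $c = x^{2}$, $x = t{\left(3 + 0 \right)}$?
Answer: $38151$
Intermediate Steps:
$t{\left(A \right)} = -9$ ($t{\left(A \right)} = -9 - 0 = -9 + \left(-3 + 3\right) = -9 + 0 = -9$)
$x = -9$
$c = 81$ ($c = \left(-9\right)^{2} = 81$)
$I = 81$
$I 471 = 81 \cdot 471 = 38151$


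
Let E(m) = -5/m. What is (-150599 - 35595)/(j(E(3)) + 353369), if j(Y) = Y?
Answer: -279291/530051 ≈ -0.52691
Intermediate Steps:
(-150599 - 35595)/(j(E(3)) + 353369) = (-150599 - 35595)/(-5/3 + 353369) = -186194/(-5*1/3 + 353369) = -186194/(-5/3 + 353369) = -186194/1060102/3 = -186194*3/1060102 = -279291/530051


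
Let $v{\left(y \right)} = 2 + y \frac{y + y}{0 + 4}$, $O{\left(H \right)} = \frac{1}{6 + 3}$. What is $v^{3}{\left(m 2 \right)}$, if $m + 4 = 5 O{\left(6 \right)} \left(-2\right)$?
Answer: $\frac{84835994984}{531441} \approx 1.5963 \cdot 10^{5}$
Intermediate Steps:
$O{\left(H \right)} = \frac{1}{9}$
$m = - \frac{46}{9}$ ($m = -4 + 5 \cdot \frac{1}{9} \left(-2\right) = -4 + \frac{5}{9} \left(-2\right) = -4 - \frac{10}{9} = - \frac{46}{9} \approx -5.1111$)
$v{\left(y \right)} = 2 + \frac{y^{2}}{2}$ ($v{\left(y \right)} = 2 + y \frac{2 y}{4} = 2 + y 2 y \frac{1}{4} = 2 + y \frac{y}{2} = 2 + \frac{y^{2}}{2}$)
$v^{3}{\left(m 2 \right)} = \left(2 + \frac{\left(\left(- \frac{46}{9}\right) 2\right)^{2}}{2}\right)^{3} = \left(2 + \frac{\left(- \frac{92}{9}\right)^{2}}{2}\right)^{3} = \left(2 + \frac{1}{2} \cdot \frac{8464}{81}\right)^{3} = \left(2 + \frac{4232}{81}\right)^{3} = \left(\frac{4394}{81}\right)^{3} = \frac{84835994984}{531441}$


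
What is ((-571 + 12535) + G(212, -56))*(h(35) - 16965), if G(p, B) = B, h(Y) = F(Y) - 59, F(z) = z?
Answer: -202305012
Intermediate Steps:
h(Y) = -59 + Y (h(Y) = Y - 59 = -59 + Y)
((-571 + 12535) + G(212, -56))*(h(35) - 16965) = ((-571 + 12535) - 56)*((-59 + 35) - 16965) = (11964 - 56)*(-24 - 16965) = 11908*(-16989) = -202305012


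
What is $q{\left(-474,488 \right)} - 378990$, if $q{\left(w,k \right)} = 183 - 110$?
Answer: $-378917$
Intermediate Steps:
$q{\left(w,k \right)} = 73$
$q{\left(-474,488 \right)} - 378990 = 73 - 378990 = -378917$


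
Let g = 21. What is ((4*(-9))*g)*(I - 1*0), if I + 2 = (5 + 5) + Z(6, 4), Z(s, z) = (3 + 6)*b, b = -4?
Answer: 21168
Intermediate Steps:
Z(s, z) = -36 (Z(s, z) = (3 + 6)*(-4) = 9*(-4) = -36)
I = -28 (I = -2 + ((5 + 5) - 36) = -2 + (10 - 36) = -2 - 26 = -28)
((4*(-9))*g)*(I - 1*0) = ((4*(-9))*21)*(-28 - 1*0) = (-36*21)*(-28 + 0) = -756*(-28) = 21168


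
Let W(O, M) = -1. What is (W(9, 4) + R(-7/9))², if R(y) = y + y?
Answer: 529/81 ≈ 6.5309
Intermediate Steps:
R(y) = 2*y
(W(9, 4) + R(-7/9))² = (-1 + 2*(-7/9))² = (-1 - 14/9)² = (-23/9)² = 529/81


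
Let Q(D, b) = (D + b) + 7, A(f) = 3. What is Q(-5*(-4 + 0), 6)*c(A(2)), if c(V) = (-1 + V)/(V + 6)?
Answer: 22/3 ≈ 7.3333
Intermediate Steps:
Q(D, b) = 7 + D + b
c(V) = (-1 + V)/(6 + V)
Q(-5*(-4 + 0), 6)*c(A(2)) = (7 - 5*(-4 + 0) + 6)*((-1 + 3)/(6 + 3)) = (7 - 5*(-4) + 6)*(2/9) = (7 + 20 + 6)*((⅑)*2) = 33*(2/9) = 22/3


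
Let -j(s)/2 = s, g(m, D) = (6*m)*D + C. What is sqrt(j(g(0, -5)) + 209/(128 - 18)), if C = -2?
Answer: sqrt(590)/10 ≈ 2.4290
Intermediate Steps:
g(m, D) = -2 + 6*D*m (g(m, D) = (6*m)*D - 2 = 6*D*m - 2 = -2 + 6*D*m)
j(s) = -2*s
sqrt(j(g(0, -5)) + 209/(128 - 18)) = sqrt(-2*(-2 + 6*(-5)*0) + 209/(128 - 18)) = sqrt(-2*(-2 + 0) + 209/110) = sqrt(-2*(-2) + 209*(1/110)) = sqrt(4 + 19/10) = sqrt(59/10) = sqrt(590)/10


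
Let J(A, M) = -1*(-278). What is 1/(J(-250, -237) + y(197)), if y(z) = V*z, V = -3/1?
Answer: -1/313 ≈ -0.0031949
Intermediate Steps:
J(A, M) = 278
V = -3 (V = -3*1 = -3)
y(z) = -3*z
1/(J(-250, -237) + y(197)) = 1/(278 - 3*197) = 1/(278 - 591) = 1/(-313) = -1/313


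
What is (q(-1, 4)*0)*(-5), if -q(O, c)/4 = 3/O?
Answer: 0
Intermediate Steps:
q(O, c) = -12/O
(q(-1, 4)*0)*(-5) = (-12/(-1)*0)*(-5) = (-12*(-1)*0)*(-5) = (12*0)*(-5) = 0*(-5) = 0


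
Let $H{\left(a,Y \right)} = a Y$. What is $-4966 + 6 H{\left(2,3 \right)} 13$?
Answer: $-4498$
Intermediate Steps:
$H{\left(a,Y \right)} = Y a$
$-4966 + 6 H{\left(2,3 \right)} 13 = -4966 + 6 \cdot 3 \cdot 2 \cdot 13 = -4966 + 6 \cdot 6 \cdot 13 = -4966 + 36 \cdot 13 = -4966 + 468 = -4498$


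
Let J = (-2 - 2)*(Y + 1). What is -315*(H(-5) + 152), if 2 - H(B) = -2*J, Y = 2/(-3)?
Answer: -47670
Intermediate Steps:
Y = -⅔ (Y = 2*(-⅓) = -⅔ ≈ -0.66667)
J = -4/3 (J = (-2 - 2)*(-⅔ + 1) = -4*⅓ = -4/3 ≈ -1.3333)
H(B) = -⅔ (H(B) = 2 - (-2)*(-4)/3 = 2 - 1*8/3 = 2 - 8/3 = -⅔)
-315*(H(-5) + 152) = -315*(-⅔ + 152) = -315*454/3 = -47670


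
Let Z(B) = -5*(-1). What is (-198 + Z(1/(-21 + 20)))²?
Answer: 37249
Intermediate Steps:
Z(B) = 5
(-198 + Z(1/(-21 + 20)))² = (-198 + 5)² = (-193)² = 37249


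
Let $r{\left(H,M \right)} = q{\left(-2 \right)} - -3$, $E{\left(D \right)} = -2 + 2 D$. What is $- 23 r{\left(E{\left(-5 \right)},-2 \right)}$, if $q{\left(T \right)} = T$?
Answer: $-23$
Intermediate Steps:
$r{\left(H,M \right)} = 1$ ($r{\left(H,M \right)} = -2 - -3 = -2 + 3 = 1$)
$- 23 r{\left(E{\left(-5 \right)},-2 \right)} = \left(-23\right) 1 = -23$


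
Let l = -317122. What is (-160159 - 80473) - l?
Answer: 76490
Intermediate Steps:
(-160159 - 80473) - l = (-160159 - 80473) - 1*(-317122) = -240632 + 317122 = 76490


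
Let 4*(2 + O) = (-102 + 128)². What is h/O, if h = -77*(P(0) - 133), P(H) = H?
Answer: 10241/167 ≈ 61.323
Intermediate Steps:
O = 167 (O = -2 + (-102 + 128)²/4 = -2 + (¼)*26² = -2 + (¼)*676 = -2 + 169 = 167)
h = 10241 (h = -77*(0 - 133) = -77*(-133) = 10241)
h/O = 10241/167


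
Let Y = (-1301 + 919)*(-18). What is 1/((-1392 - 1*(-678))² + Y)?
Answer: 1/516672 ≈ 1.9355e-6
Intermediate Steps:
Y = 6876 (Y = -382*(-18) = 6876)
1/((-1392 - 1*(-678))² + Y) = 1/((-1392 - 1*(-678))² + 6876) = 1/((-1392 + 678)² + 6876) = 1/((-714)² + 6876) = 1/(509796 + 6876) = 1/516672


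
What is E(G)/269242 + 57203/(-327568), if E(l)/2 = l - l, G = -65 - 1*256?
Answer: -57203/327568 ≈ -0.17463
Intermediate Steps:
G = -321 (G = -65 - 256 = -321)
E(l) = 0 (E(l) = 2*(l - l) = 2*0 = 0)
E(G)/269242 + 57203/(-327568) = 0/269242 + 57203/(-327568) = 0*(1/269242) + 57203*(-1/327568) = 0 - 57203/327568 = -57203/327568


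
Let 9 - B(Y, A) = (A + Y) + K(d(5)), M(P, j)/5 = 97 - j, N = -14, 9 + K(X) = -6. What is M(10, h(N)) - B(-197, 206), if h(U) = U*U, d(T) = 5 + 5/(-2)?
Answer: -510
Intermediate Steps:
d(T) = 5/2 (d(T) = 5 + 5*(-1/2) = 5 - 5/2 = 5/2)
K(X) = -15 (K(X) = -9 - 6 = -15)
h(U) = U**2
M(P, j) = 485 - 5*j (M(P, j) = 5*(97 - j) = 485 - 5*j)
B(Y, A) = 24 - A - Y (B(Y, A) = 9 - ((A + Y) - 15) = 9 - (-15 + A + Y) = 9 + (15 - A - Y) = 24 - A - Y)
M(10, h(N)) - B(-197, 206) = (485 - 5*(-14)**2) - (24 - 1*206 - 1*(-197)) = (485 - 5*196) - (24 - 206 + 197) = (485 - 980) - 1*15 = -495 - 15 = -510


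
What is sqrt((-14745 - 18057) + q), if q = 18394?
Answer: 2*I*sqrt(3602) ≈ 120.03*I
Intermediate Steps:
sqrt((-14745 - 18057) + q) = sqrt((-14745 - 18057) + 18394) = sqrt(-32802 + 18394) = sqrt(-14408) = 2*I*sqrt(3602)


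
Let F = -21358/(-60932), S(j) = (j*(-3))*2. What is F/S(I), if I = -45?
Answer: 10679/8225820 ≈ 0.0012982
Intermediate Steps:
S(j) = -6*j (S(j) = -3*j*2 = -6*j)
F = 10679/30466 (F = -21358*(-1/60932) = 10679/30466 ≈ 0.35052)
F/S(I) = 10679/(30466*((-6*(-45)))) = (10679/30466)/270 = (10679/30466)*(1/270) = 10679/8225820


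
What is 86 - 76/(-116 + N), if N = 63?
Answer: 4634/53 ≈ 87.434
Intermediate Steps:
86 - 76/(-116 + N) = 86 - 76/(-116 + 63) = 86 - 76/(-53) = 86 - 76*(-1/53) = 86 + 76/53 = 4634/53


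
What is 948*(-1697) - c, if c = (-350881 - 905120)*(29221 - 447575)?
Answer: -525454651110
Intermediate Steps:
c = 525453042354 (c = -1256001*(-418354) = 525453042354)
948*(-1697) - c = 948*(-1697) - 1*525453042354 = -1608756 - 525453042354 = -525454651110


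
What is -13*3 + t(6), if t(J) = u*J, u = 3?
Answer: -21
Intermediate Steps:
t(J) = 3*J
-13*3 + t(6) = -13*3 + 3*6 = -39 + 18 = -21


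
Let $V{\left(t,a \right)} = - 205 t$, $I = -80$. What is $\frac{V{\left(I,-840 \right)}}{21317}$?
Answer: $\frac{16400}{21317} \approx 0.76934$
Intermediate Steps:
$\frac{V{\left(I,-840 \right)}}{21317} = \frac{\left(-205\right) \left(-80\right)}{21317} = 16400 \cdot \frac{1}{21317} = \frac{16400}{21317}$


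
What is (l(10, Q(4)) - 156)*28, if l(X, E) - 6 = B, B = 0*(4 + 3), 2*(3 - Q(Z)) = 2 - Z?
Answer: -4200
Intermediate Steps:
Q(Z) = 2 + Z/2 (Q(Z) = 3 - (2 - Z)/2 = 3 + (-1 + Z/2) = 2 + Z/2)
B = 0 (B = 0*7 = 0)
l(X, E) = 6 (l(X, E) = 6 + 0 = 6)
(l(10, Q(4)) - 156)*28 = (6 - 156)*28 = -150*28 = -4200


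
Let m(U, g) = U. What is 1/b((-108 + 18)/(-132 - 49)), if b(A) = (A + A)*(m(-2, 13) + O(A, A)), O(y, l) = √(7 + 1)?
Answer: 181/360 + 181*√2/360 ≈ 1.2138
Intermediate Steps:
O(y, l) = 2*√2 (O(y, l) = √8 = 2*√2)
b(A) = 2*A*(-2 + 2*√2) (b(A) = (A + A)*(-2 + 2*√2) = (2*A)*(-2 + 2*√2) = 2*A*(-2 + 2*√2))
1/b((-108 + 18)/(-132 - 49)) = 1/(4*((-108 + 18)/(-132 - 49))*(-1 + √2)) = 1/(4*(-90/(-181))*(-1 + √2)) = 1/(4*(-90*(-1/181))*(-1 + √2)) = 1/(4*(90/181)*(-1 + √2)) = 1/(-360/181 + 360*√2/181)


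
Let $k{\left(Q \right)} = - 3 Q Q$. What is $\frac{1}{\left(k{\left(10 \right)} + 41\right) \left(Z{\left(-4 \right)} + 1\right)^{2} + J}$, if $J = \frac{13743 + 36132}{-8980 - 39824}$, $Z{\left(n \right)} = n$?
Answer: $- \frac{2324}{5419619} \approx -0.00042881$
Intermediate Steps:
$k{\left(Q \right)} = - 3 Q^{2}$
$J = - \frac{2375}{2324}$ ($J = \frac{49875}{-48804} = 49875 \left(- \frac{1}{48804}\right) = - \frac{2375}{2324} \approx -1.0219$)
$\frac{1}{\left(k{\left(10 \right)} + 41\right) \left(Z{\left(-4 \right)} + 1\right)^{2} + J} = \frac{1}{\left(- 3 \cdot 10^{2} + 41\right) \left(-4 + 1\right)^{2} - \frac{2375}{2324}} = \frac{1}{\left(\left(-3\right) 100 + 41\right) \left(-3\right)^{2} - \frac{2375}{2324}} = \frac{1}{\left(-300 + 41\right) 9 - \frac{2375}{2324}} = \frac{1}{\left(-259\right) 9 - \frac{2375}{2324}} = \frac{1}{-2331 - \frac{2375}{2324}} = \frac{1}{- \frac{5419619}{2324}} = - \frac{2324}{5419619}$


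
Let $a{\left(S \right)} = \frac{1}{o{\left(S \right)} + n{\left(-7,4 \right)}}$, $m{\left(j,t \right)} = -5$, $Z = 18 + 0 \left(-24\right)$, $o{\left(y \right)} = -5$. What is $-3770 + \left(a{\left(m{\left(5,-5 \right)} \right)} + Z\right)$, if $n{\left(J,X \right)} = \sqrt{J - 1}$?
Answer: $- \frac{123821}{33} - \frac{2 i \sqrt{2}}{33} \approx -3752.2 - 0.08571 i$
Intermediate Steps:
$n{\left(J,X \right)} = \sqrt{-1 + J}$
$Z = 18$ ($Z = 18 + 0 = 18$)
$a{\left(S \right)} = \frac{1}{-5 + 2 i \sqrt{2}}$ ($a{\left(S \right)} = \frac{1}{-5 + \sqrt{-1 - 7}} = \frac{1}{-5 + \sqrt{-8}} = \frac{1}{-5 + 2 i \sqrt{2}}$)
$-3770 + \left(a{\left(m{\left(5,-5 \right)} \right)} + Z\right) = -3770 + \left(\left(- \frac{5}{33} - \frac{2 i \sqrt{2}}{33}\right) + 18\right) = -3770 + \left(\frac{589}{33} - \frac{2 i \sqrt{2}}{33}\right) = - \frac{123821}{33} - \frac{2 i \sqrt{2}}{33}$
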